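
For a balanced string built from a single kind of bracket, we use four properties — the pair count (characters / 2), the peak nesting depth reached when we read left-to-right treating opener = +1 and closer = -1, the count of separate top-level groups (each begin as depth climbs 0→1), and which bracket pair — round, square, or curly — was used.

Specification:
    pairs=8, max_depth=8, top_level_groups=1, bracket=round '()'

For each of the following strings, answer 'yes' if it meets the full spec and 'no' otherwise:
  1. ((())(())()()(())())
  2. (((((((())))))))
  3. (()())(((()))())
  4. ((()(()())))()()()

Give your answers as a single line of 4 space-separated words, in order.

String 1 '((())(())()()(())())': depth seq [1 2 3 2 1 2 3 2 1 2 1 2 1 2 3 2 1 2 1 0]
  -> pairs=10 depth=3 groups=1 -> no
String 2 '(((((((())))))))': depth seq [1 2 3 4 5 6 7 8 7 6 5 4 3 2 1 0]
  -> pairs=8 depth=8 groups=1 -> yes
String 3 '(()())(((()))())': depth seq [1 2 1 2 1 0 1 2 3 4 3 2 1 2 1 0]
  -> pairs=8 depth=4 groups=2 -> no
String 4 '((()(()())))()()()': depth seq [1 2 3 2 3 4 3 4 3 2 1 0 1 0 1 0 1 0]
  -> pairs=9 depth=4 groups=4 -> no

Answer: no yes no no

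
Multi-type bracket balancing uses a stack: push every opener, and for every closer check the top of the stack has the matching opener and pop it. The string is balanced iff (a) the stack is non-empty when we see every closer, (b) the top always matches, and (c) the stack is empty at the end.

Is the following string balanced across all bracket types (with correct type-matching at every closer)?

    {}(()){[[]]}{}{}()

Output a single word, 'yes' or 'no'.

Answer: yes

Derivation:
pos 0: push '{'; stack = {
pos 1: '}' matches '{'; pop; stack = (empty)
pos 2: push '('; stack = (
pos 3: push '('; stack = ((
pos 4: ')' matches '('; pop; stack = (
pos 5: ')' matches '('; pop; stack = (empty)
pos 6: push '{'; stack = {
pos 7: push '['; stack = {[
pos 8: push '['; stack = {[[
pos 9: ']' matches '['; pop; stack = {[
pos 10: ']' matches '['; pop; stack = {
pos 11: '}' matches '{'; pop; stack = (empty)
pos 12: push '{'; stack = {
pos 13: '}' matches '{'; pop; stack = (empty)
pos 14: push '{'; stack = {
pos 15: '}' matches '{'; pop; stack = (empty)
pos 16: push '('; stack = (
pos 17: ')' matches '('; pop; stack = (empty)
end: stack empty → VALID
Verdict: properly nested → yes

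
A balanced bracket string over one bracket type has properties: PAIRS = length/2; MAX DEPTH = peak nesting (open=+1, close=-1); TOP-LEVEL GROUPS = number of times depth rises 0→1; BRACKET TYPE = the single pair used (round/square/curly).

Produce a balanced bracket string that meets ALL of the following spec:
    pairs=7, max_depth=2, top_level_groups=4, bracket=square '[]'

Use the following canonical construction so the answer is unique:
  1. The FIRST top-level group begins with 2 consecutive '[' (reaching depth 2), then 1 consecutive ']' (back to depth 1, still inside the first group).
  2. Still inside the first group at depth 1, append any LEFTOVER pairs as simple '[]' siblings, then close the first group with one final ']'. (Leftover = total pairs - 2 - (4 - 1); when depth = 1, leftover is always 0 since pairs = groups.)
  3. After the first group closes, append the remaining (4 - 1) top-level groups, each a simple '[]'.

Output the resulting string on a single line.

Spec: pairs=7 depth=2 groups=4
Leftover pairs = 7 - 2 - (4-1) = 2
First group: deep chain of depth 2 + 2 sibling pairs
Remaining 3 groups: simple '[]' each

Answer: [[][][]][][][]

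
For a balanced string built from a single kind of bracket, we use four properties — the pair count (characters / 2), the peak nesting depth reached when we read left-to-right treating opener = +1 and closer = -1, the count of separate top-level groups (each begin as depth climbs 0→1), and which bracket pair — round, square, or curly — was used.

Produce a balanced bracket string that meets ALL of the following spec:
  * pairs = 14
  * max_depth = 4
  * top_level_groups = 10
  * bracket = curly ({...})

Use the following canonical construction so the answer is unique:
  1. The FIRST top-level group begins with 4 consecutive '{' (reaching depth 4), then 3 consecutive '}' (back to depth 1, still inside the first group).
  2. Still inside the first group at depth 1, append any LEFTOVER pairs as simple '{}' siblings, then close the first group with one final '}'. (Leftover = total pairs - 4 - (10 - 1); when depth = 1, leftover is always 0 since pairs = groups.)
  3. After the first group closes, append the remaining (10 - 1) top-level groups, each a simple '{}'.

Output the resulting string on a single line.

Answer: {{{{}}}{}}{}{}{}{}{}{}{}{}{}

Derivation:
Spec: pairs=14 depth=4 groups=10
Leftover pairs = 14 - 4 - (10-1) = 1
First group: deep chain of depth 4 + 1 sibling pairs
Remaining 9 groups: simple '{}' each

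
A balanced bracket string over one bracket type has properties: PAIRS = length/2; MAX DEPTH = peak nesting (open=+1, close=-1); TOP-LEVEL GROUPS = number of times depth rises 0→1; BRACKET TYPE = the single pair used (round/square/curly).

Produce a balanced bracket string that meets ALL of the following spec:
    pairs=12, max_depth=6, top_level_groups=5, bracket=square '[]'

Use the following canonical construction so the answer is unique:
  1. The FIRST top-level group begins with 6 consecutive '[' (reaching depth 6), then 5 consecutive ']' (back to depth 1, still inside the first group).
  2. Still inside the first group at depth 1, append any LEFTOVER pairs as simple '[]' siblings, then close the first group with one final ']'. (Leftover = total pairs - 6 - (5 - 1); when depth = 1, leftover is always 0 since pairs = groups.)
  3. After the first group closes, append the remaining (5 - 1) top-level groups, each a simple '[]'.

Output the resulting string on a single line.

Spec: pairs=12 depth=6 groups=5
Leftover pairs = 12 - 6 - (5-1) = 2
First group: deep chain of depth 6 + 2 sibling pairs
Remaining 4 groups: simple '[]' each

Answer: [[[[[[]]]]][][]][][][][]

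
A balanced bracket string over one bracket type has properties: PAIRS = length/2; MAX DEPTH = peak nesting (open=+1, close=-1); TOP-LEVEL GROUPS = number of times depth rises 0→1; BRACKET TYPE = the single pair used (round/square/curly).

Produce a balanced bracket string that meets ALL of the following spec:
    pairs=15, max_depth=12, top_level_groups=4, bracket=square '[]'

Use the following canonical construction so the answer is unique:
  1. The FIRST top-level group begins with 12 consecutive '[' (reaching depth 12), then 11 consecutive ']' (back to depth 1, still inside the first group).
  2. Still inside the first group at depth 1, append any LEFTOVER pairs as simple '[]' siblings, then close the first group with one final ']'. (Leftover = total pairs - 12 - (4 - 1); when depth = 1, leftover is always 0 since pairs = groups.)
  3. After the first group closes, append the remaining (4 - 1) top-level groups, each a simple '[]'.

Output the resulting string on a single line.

Spec: pairs=15 depth=12 groups=4
Leftover pairs = 15 - 12 - (4-1) = 0
First group: deep chain of depth 12 + 0 sibling pairs
Remaining 3 groups: simple '[]' each

Answer: [[[[[[[[[[[[]]]]]]]]]]]][][][]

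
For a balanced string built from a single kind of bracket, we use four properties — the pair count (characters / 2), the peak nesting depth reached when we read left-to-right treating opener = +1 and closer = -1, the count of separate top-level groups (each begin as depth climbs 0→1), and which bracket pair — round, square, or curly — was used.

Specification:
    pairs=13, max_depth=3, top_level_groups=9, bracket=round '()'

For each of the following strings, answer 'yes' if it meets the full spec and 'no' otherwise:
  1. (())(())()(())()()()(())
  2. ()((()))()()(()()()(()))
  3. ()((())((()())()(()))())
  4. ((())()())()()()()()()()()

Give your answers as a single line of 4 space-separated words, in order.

Answer: no no no yes

Derivation:
String 1 '(())(())()(())()()()(())': depth seq [1 2 1 0 1 2 1 0 1 0 1 2 1 0 1 0 1 0 1 0 1 2 1 0]
  -> pairs=12 depth=2 groups=8 -> no
String 2 '()((()))()()(()()()(()))': depth seq [1 0 1 2 3 2 1 0 1 0 1 0 1 2 1 2 1 2 1 2 3 2 1 0]
  -> pairs=12 depth=3 groups=5 -> no
String 3 '()((())((()())()(()))())': depth seq [1 0 1 2 3 2 1 2 3 4 3 4 3 2 3 2 3 4 3 2 1 2 1 0]
  -> pairs=12 depth=4 groups=2 -> no
String 4 '((())()())()()()()()()()()': depth seq [1 2 3 2 1 2 1 2 1 0 1 0 1 0 1 0 1 0 1 0 1 0 1 0 1 0]
  -> pairs=13 depth=3 groups=9 -> yes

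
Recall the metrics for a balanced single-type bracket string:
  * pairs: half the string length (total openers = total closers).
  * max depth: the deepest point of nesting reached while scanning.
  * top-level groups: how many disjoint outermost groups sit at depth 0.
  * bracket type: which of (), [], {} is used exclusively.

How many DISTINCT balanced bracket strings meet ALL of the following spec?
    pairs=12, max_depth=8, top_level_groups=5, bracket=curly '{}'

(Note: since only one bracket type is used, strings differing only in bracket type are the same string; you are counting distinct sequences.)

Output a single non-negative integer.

Spec: pairs=12 depth=8 groups=5
Count(depth <= 8) = 13260
Count(depth <= 7) = 13255
Count(depth == 8) = 13260 - 13255 = 5

Answer: 5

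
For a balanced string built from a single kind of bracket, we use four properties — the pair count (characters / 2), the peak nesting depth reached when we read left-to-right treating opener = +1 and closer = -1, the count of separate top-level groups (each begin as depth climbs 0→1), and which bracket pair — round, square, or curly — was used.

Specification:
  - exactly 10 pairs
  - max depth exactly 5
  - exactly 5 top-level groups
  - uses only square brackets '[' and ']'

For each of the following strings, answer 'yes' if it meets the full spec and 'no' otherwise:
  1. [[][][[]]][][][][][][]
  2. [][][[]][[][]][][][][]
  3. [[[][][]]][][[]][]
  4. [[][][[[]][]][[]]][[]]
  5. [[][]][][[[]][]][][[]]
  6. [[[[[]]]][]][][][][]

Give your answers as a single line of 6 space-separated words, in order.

String 1 '[[][][[]]][][][][][][]': depth seq [1 2 1 2 1 2 3 2 1 0 1 0 1 0 1 0 1 0 1 0 1 0]
  -> pairs=11 depth=3 groups=7 -> no
String 2 '[][][[]][[][]][][][][]': depth seq [1 0 1 0 1 2 1 0 1 2 1 2 1 0 1 0 1 0 1 0 1 0]
  -> pairs=11 depth=2 groups=8 -> no
String 3 '[[[][][]]][][[]][]': depth seq [1 2 3 2 3 2 3 2 1 0 1 0 1 2 1 0 1 0]
  -> pairs=9 depth=3 groups=4 -> no
String 4 '[[][][[[]][]][[]]][[]]': depth seq [1 2 1 2 1 2 3 4 3 2 3 2 1 2 3 2 1 0 1 2 1 0]
  -> pairs=11 depth=4 groups=2 -> no
String 5 '[[][]][][[[]][]][][[]]': depth seq [1 2 1 2 1 0 1 0 1 2 3 2 1 2 1 0 1 0 1 2 1 0]
  -> pairs=11 depth=3 groups=5 -> no
String 6 '[[[[[]]]][]][][][][]': depth seq [1 2 3 4 5 4 3 2 1 2 1 0 1 0 1 0 1 0 1 0]
  -> pairs=10 depth=5 groups=5 -> yes

Answer: no no no no no yes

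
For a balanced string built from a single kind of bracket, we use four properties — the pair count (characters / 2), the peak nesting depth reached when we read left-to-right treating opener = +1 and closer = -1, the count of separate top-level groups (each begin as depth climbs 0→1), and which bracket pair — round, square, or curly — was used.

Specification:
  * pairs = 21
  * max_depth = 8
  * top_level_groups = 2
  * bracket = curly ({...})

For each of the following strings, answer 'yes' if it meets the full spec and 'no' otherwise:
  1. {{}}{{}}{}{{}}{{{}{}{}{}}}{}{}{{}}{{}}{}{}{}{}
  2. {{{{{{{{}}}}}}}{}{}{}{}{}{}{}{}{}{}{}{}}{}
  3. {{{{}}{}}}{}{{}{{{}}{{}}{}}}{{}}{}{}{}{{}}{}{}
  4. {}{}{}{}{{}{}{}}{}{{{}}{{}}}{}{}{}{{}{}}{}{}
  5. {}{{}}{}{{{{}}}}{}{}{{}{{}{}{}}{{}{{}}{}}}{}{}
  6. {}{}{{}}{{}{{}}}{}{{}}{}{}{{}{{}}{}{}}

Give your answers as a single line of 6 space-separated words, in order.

String 1 '{{}}{{}}{}{{}}{{{}{}{}{}}}{}{}{{}}{{}}{}{}{}{}': depth seq [1 2 1 0 1 2 1 0 1 0 1 2 1 0 1 2 3 2 3 2 3 2 3 2 1 0 1 0 1 0 1 2 1 0 1 2 1 0 1 0 1 0 1 0 1 0]
  -> pairs=23 depth=3 groups=13 -> no
String 2 '{{{{{{{{}}}}}}}{}{}{}{}{}{}{}{}{}{}{}{}}{}': depth seq [1 2 3 4 5 6 7 8 7 6 5 4 3 2 1 2 1 2 1 2 1 2 1 2 1 2 1 2 1 2 1 2 1 2 1 2 1 2 1 0 1 0]
  -> pairs=21 depth=8 groups=2 -> yes
String 3 '{{{{}}{}}}{}{{}{{{}}{{}}{}}}{{}}{}{}{}{{}}{}{}': depth seq [1 2 3 4 3 2 3 2 1 0 1 0 1 2 1 2 3 4 3 2 3 4 3 2 3 2 1 0 1 2 1 0 1 0 1 0 1 0 1 2 1 0 1 0 1 0]
  -> pairs=23 depth=4 groups=10 -> no
String 4 '{}{}{}{}{{}{}{}}{}{{{}}{{}}}{}{}{}{{}{}}{}{}': depth seq [1 0 1 0 1 0 1 0 1 2 1 2 1 2 1 0 1 0 1 2 3 2 1 2 3 2 1 0 1 0 1 0 1 0 1 2 1 2 1 0 1 0 1 0]
  -> pairs=22 depth=3 groups=13 -> no
String 5 '{}{{}}{}{{{{}}}}{}{}{{}{{}{}{}}{{}{{}}{}}}{}{}': depth seq [1 0 1 2 1 0 1 0 1 2 3 4 3 2 1 0 1 0 1 0 1 2 1 2 3 2 3 2 3 2 1 2 3 2 3 4 3 2 3 2 1 0 1 0 1 0]
  -> pairs=23 depth=4 groups=9 -> no
String 6 '{}{}{{}}{{}{{}}}{}{{}}{}{}{{}{{}}{}{}}': depth seq [1 0 1 0 1 2 1 0 1 2 1 2 3 2 1 0 1 0 1 2 1 0 1 0 1 0 1 2 1 2 3 2 1 2 1 2 1 0]
  -> pairs=19 depth=3 groups=9 -> no

Answer: no yes no no no no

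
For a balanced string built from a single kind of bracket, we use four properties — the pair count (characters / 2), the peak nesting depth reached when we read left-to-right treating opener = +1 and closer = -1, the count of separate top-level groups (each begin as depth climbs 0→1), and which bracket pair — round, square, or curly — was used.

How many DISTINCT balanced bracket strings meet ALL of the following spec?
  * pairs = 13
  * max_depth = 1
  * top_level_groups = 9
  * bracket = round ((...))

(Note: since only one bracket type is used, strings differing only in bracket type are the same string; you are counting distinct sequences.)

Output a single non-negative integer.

Spec: pairs=13 depth=1 groups=9
Count(depth <= 1) = 0
Count(depth <= 0) = 0
Count(depth == 1) = 0 - 0 = 0

Answer: 0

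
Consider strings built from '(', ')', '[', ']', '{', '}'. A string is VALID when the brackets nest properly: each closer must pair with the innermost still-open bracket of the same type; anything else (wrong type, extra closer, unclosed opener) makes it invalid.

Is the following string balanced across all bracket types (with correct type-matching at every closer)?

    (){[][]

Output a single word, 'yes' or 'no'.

Answer: no

Derivation:
pos 0: push '('; stack = (
pos 1: ')' matches '('; pop; stack = (empty)
pos 2: push '{'; stack = {
pos 3: push '['; stack = {[
pos 4: ']' matches '['; pop; stack = {
pos 5: push '['; stack = {[
pos 6: ']' matches '['; pop; stack = {
end: stack still non-empty ({) → INVALID
Verdict: unclosed openers at end: { → no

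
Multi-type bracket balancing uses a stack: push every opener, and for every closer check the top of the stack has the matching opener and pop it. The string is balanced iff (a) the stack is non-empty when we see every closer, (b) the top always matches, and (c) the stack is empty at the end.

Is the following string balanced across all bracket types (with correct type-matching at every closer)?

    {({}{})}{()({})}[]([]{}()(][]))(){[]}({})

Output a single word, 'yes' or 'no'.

Answer: no

Derivation:
pos 0: push '{'; stack = {
pos 1: push '('; stack = {(
pos 2: push '{'; stack = {({
pos 3: '}' matches '{'; pop; stack = {(
pos 4: push '{'; stack = {({
pos 5: '}' matches '{'; pop; stack = {(
pos 6: ')' matches '('; pop; stack = {
pos 7: '}' matches '{'; pop; stack = (empty)
pos 8: push '{'; stack = {
pos 9: push '('; stack = {(
pos 10: ')' matches '('; pop; stack = {
pos 11: push '('; stack = {(
pos 12: push '{'; stack = {({
pos 13: '}' matches '{'; pop; stack = {(
pos 14: ')' matches '('; pop; stack = {
pos 15: '}' matches '{'; pop; stack = (empty)
pos 16: push '['; stack = [
pos 17: ']' matches '['; pop; stack = (empty)
pos 18: push '('; stack = (
pos 19: push '['; stack = ([
pos 20: ']' matches '['; pop; stack = (
pos 21: push '{'; stack = ({
pos 22: '}' matches '{'; pop; stack = (
pos 23: push '('; stack = ((
pos 24: ')' matches '('; pop; stack = (
pos 25: push '('; stack = ((
pos 26: saw closer ']' but top of stack is '(' (expected ')') → INVALID
Verdict: type mismatch at position 26: ']' closes '(' → no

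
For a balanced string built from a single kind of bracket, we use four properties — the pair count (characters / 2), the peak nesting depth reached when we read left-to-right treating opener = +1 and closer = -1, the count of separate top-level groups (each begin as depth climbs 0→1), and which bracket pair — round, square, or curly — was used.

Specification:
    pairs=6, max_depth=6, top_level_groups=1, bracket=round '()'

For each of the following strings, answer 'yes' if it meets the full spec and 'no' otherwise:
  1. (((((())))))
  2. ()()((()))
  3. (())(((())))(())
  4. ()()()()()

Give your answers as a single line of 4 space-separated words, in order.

String 1 '(((((())))))': depth seq [1 2 3 4 5 6 5 4 3 2 1 0]
  -> pairs=6 depth=6 groups=1 -> yes
String 2 '()()((()))': depth seq [1 0 1 0 1 2 3 2 1 0]
  -> pairs=5 depth=3 groups=3 -> no
String 3 '(())(((())))(())': depth seq [1 2 1 0 1 2 3 4 3 2 1 0 1 2 1 0]
  -> pairs=8 depth=4 groups=3 -> no
String 4 '()()()()()': depth seq [1 0 1 0 1 0 1 0 1 0]
  -> pairs=5 depth=1 groups=5 -> no

Answer: yes no no no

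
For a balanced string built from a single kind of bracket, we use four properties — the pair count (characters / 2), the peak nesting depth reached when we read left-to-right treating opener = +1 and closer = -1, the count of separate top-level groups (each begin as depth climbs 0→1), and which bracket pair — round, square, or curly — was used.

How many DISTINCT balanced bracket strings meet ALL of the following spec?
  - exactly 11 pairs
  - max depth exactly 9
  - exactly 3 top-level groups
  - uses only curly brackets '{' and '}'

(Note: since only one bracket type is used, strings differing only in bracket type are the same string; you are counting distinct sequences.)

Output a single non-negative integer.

Spec: pairs=11 depth=9 groups=3
Count(depth <= 9) = 11934
Count(depth <= 8) = 11931
Count(depth == 9) = 11934 - 11931 = 3

Answer: 3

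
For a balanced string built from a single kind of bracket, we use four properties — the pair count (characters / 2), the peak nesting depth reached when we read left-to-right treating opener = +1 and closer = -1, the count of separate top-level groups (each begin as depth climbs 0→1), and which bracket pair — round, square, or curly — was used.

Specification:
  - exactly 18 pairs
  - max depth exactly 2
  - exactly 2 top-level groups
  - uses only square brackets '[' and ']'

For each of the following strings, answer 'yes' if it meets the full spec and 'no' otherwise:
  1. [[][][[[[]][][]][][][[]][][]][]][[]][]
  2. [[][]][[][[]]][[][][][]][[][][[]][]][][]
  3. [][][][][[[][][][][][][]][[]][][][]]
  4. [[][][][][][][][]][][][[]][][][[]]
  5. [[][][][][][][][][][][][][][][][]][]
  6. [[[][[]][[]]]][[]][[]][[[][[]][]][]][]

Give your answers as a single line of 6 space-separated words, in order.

String 1 '[[][][[[[]][][]][][][[]][][]][]][[]][]': depth seq [1 2 1 2 1 2 3 4 5 4 3 4 3 4 3 2 3 2 3 2 3 4 3 2 3 2 3 2 1 2 1 0 1 2 1 0 1 0]
  -> pairs=19 depth=5 groups=3 -> no
String 2 '[[][]][[][[]]][[][][][]][[][][[]][]][][]': depth seq [1 2 1 2 1 0 1 2 1 2 3 2 1 0 1 2 1 2 1 2 1 2 1 0 1 2 1 2 1 2 3 2 1 2 1 0 1 0 1 0]
  -> pairs=20 depth=3 groups=6 -> no
String 3 '[][][][][[[][][][][][][]][[]][][][]]': depth seq [1 0 1 0 1 0 1 0 1 2 3 2 3 2 3 2 3 2 3 2 3 2 3 2 1 2 3 2 1 2 1 2 1 2 1 0]
  -> pairs=18 depth=3 groups=5 -> no
String 4 '[[][][][][][][][]][][][[]][][][[]]': depth seq [1 2 1 2 1 2 1 2 1 2 1 2 1 2 1 2 1 0 1 0 1 0 1 2 1 0 1 0 1 0 1 2 1 0]
  -> pairs=17 depth=2 groups=7 -> no
String 5 '[[][][][][][][][][][][][][][][][]][]': depth seq [1 2 1 2 1 2 1 2 1 2 1 2 1 2 1 2 1 2 1 2 1 2 1 2 1 2 1 2 1 2 1 2 1 0 1 0]
  -> pairs=18 depth=2 groups=2 -> yes
String 6 '[[[][[]][[]]]][[]][[]][[[][[]][]][]][]': depth seq [1 2 3 2 3 4 3 2 3 4 3 2 1 0 1 2 1 0 1 2 1 0 1 2 3 2 3 4 3 2 3 2 1 2 1 0 1 0]
  -> pairs=19 depth=4 groups=5 -> no

Answer: no no no no yes no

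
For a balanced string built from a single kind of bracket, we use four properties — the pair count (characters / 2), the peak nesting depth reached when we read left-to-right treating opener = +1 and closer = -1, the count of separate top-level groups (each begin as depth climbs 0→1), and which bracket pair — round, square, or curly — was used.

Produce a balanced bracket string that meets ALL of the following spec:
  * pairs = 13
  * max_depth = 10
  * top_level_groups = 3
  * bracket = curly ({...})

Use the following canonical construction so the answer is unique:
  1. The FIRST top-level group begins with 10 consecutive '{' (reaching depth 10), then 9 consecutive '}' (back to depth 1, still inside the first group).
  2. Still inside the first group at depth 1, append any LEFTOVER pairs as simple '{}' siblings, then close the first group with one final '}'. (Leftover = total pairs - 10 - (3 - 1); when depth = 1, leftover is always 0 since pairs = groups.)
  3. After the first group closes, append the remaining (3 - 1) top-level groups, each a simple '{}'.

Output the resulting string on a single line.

Spec: pairs=13 depth=10 groups=3
Leftover pairs = 13 - 10 - (3-1) = 1
First group: deep chain of depth 10 + 1 sibling pairs
Remaining 2 groups: simple '{}' each

Answer: {{{{{{{{{{}}}}}}}}}{}}{}{}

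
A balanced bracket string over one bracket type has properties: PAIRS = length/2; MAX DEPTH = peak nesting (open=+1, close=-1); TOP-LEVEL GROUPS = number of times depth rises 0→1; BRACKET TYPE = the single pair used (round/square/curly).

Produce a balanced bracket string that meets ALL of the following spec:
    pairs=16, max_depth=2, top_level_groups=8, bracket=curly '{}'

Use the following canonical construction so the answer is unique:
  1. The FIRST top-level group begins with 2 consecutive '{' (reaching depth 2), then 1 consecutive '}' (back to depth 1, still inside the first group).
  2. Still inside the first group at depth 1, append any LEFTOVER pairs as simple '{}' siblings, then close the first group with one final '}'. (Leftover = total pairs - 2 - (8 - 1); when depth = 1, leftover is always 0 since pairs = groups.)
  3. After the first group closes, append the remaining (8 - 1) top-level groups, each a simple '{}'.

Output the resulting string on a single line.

Answer: {{}{}{}{}{}{}{}{}}{}{}{}{}{}{}{}

Derivation:
Spec: pairs=16 depth=2 groups=8
Leftover pairs = 16 - 2 - (8-1) = 7
First group: deep chain of depth 2 + 7 sibling pairs
Remaining 7 groups: simple '{}' each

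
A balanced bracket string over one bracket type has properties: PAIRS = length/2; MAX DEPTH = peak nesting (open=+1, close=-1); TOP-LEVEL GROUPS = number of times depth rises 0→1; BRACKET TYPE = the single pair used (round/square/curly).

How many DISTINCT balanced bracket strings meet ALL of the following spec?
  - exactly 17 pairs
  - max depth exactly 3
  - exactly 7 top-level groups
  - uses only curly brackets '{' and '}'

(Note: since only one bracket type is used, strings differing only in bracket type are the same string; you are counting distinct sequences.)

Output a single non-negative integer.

Answer: 492856

Derivation:
Spec: pairs=17 depth=3 groups=7
Count(depth <= 3) = 500864
Count(depth <= 2) = 8008
Count(depth == 3) = 500864 - 8008 = 492856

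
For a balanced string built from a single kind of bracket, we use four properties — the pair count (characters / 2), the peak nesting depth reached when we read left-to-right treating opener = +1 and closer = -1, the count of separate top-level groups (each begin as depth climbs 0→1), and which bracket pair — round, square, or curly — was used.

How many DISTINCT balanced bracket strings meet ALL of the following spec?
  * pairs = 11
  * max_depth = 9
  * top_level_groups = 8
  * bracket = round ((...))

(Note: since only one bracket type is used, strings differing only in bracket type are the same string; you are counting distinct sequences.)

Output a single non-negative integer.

Spec: pairs=11 depth=9 groups=8
Count(depth <= 9) = 208
Count(depth <= 8) = 208
Count(depth == 9) = 208 - 208 = 0

Answer: 0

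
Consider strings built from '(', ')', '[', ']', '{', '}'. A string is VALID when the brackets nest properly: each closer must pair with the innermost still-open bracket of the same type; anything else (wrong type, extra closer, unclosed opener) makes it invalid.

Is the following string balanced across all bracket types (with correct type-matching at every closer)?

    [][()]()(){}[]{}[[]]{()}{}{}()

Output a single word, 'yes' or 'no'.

Answer: yes

Derivation:
pos 0: push '['; stack = [
pos 1: ']' matches '['; pop; stack = (empty)
pos 2: push '['; stack = [
pos 3: push '('; stack = [(
pos 4: ')' matches '('; pop; stack = [
pos 5: ']' matches '['; pop; stack = (empty)
pos 6: push '('; stack = (
pos 7: ')' matches '('; pop; stack = (empty)
pos 8: push '('; stack = (
pos 9: ')' matches '('; pop; stack = (empty)
pos 10: push '{'; stack = {
pos 11: '}' matches '{'; pop; stack = (empty)
pos 12: push '['; stack = [
pos 13: ']' matches '['; pop; stack = (empty)
pos 14: push '{'; stack = {
pos 15: '}' matches '{'; pop; stack = (empty)
pos 16: push '['; stack = [
pos 17: push '['; stack = [[
pos 18: ']' matches '['; pop; stack = [
pos 19: ']' matches '['; pop; stack = (empty)
pos 20: push '{'; stack = {
pos 21: push '('; stack = {(
pos 22: ')' matches '('; pop; stack = {
pos 23: '}' matches '{'; pop; stack = (empty)
pos 24: push '{'; stack = {
pos 25: '}' matches '{'; pop; stack = (empty)
pos 26: push '{'; stack = {
pos 27: '}' matches '{'; pop; stack = (empty)
pos 28: push '('; stack = (
pos 29: ')' matches '('; pop; stack = (empty)
end: stack empty → VALID
Verdict: properly nested → yes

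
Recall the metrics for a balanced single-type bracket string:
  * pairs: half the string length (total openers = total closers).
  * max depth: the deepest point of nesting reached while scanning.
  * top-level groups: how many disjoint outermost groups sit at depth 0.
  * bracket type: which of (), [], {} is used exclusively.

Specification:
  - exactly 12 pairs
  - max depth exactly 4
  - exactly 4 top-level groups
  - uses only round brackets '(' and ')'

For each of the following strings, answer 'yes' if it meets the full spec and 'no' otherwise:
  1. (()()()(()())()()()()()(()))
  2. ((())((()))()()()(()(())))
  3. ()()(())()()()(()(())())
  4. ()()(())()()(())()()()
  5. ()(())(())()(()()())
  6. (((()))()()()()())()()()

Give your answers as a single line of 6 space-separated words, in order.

Answer: no no no no no yes

Derivation:
String 1 '(()()()(()())()()()()()(()))': depth seq [1 2 1 2 1 2 1 2 3 2 3 2 1 2 1 2 1 2 1 2 1 2 1 2 3 2 1 0]
  -> pairs=14 depth=3 groups=1 -> no
String 2 '((())((()))()()()(()(())))': depth seq [1 2 3 2 1 2 3 4 3 2 1 2 1 2 1 2 1 2 3 2 3 4 3 2 1 0]
  -> pairs=13 depth=4 groups=1 -> no
String 3 '()()(())()()()(()(())())': depth seq [1 0 1 0 1 2 1 0 1 0 1 0 1 0 1 2 1 2 3 2 1 2 1 0]
  -> pairs=12 depth=3 groups=7 -> no
String 4 '()()(())()()(())()()()': depth seq [1 0 1 0 1 2 1 0 1 0 1 0 1 2 1 0 1 0 1 0 1 0]
  -> pairs=11 depth=2 groups=9 -> no
String 5 '()(())(())()(()()())': depth seq [1 0 1 2 1 0 1 2 1 0 1 0 1 2 1 2 1 2 1 0]
  -> pairs=10 depth=2 groups=5 -> no
String 6 '(((()))()()()()())()()()': depth seq [1 2 3 4 3 2 1 2 1 2 1 2 1 2 1 2 1 0 1 0 1 0 1 0]
  -> pairs=12 depth=4 groups=4 -> yes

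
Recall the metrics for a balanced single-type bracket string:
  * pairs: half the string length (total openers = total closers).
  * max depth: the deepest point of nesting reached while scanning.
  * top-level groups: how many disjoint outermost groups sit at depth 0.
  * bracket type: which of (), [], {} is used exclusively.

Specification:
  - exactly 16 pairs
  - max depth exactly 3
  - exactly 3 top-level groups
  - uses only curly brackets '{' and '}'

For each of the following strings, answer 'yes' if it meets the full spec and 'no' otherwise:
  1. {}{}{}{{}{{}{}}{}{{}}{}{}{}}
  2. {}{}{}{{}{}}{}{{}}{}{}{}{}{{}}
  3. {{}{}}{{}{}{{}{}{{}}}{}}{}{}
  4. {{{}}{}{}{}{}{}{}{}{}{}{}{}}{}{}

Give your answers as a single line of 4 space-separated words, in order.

String 1 '{}{}{}{{}{{}{}}{}{{}}{}{}{}}': depth seq [1 0 1 0 1 0 1 2 1 2 3 2 3 2 1 2 1 2 3 2 1 2 1 2 1 2 1 0]
  -> pairs=14 depth=3 groups=4 -> no
String 2 '{}{}{}{{}{}}{}{{}}{}{}{}{}{{}}': depth seq [1 0 1 0 1 0 1 2 1 2 1 0 1 0 1 2 1 0 1 0 1 0 1 0 1 0 1 2 1 0]
  -> pairs=15 depth=2 groups=11 -> no
String 3 '{{}{}}{{}{}{{}{}{{}}}{}}{}{}': depth seq [1 2 1 2 1 0 1 2 1 2 1 2 3 2 3 2 3 4 3 2 1 2 1 0 1 0 1 0]
  -> pairs=14 depth=4 groups=4 -> no
String 4 '{{{}}{}{}{}{}{}{}{}{}{}{}{}}{}{}': depth seq [1 2 3 2 1 2 1 2 1 2 1 2 1 2 1 2 1 2 1 2 1 2 1 2 1 2 1 0 1 0 1 0]
  -> pairs=16 depth=3 groups=3 -> yes

Answer: no no no yes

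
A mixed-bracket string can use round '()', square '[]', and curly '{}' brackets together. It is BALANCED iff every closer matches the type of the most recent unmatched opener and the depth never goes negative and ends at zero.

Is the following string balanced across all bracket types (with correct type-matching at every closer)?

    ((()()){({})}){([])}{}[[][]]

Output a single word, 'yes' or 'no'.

pos 0: push '('; stack = (
pos 1: push '('; stack = ((
pos 2: push '('; stack = (((
pos 3: ')' matches '('; pop; stack = ((
pos 4: push '('; stack = (((
pos 5: ')' matches '('; pop; stack = ((
pos 6: ')' matches '('; pop; stack = (
pos 7: push '{'; stack = ({
pos 8: push '('; stack = ({(
pos 9: push '{'; stack = ({({
pos 10: '}' matches '{'; pop; stack = ({(
pos 11: ')' matches '('; pop; stack = ({
pos 12: '}' matches '{'; pop; stack = (
pos 13: ')' matches '('; pop; stack = (empty)
pos 14: push '{'; stack = {
pos 15: push '('; stack = {(
pos 16: push '['; stack = {([
pos 17: ']' matches '['; pop; stack = {(
pos 18: ')' matches '('; pop; stack = {
pos 19: '}' matches '{'; pop; stack = (empty)
pos 20: push '{'; stack = {
pos 21: '}' matches '{'; pop; stack = (empty)
pos 22: push '['; stack = [
pos 23: push '['; stack = [[
pos 24: ']' matches '['; pop; stack = [
pos 25: push '['; stack = [[
pos 26: ']' matches '['; pop; stack = [
pos 27: ']' matches '['; pop; stack = (empty)
end: stack empty → VALID
Verdict: properly nested → yes

Answer: yes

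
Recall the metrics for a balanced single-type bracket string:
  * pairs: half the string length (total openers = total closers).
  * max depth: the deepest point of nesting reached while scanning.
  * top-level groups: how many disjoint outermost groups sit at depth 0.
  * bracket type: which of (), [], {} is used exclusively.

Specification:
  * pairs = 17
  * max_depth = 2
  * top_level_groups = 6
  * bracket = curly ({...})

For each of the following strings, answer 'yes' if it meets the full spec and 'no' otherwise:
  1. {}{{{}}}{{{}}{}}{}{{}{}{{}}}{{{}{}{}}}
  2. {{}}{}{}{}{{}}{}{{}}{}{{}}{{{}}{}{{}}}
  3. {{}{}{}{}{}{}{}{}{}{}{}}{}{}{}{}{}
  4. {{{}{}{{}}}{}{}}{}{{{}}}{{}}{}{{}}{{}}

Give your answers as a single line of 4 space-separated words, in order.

String 1 '{}{{{}}}{{{}}{}}{}{{}{}{{}}}{{{}{}{}}}': depth seq [1 0 1 2 3 2 1 0 1 2 3 2 1 2 1 0 1 0 1 2 1 2 1 2 3 2 1 0 1 2 3 2 3 2 3 2 1 0]
  -> pairs=19 depth=3 groups=6 -> no
String 2 '{{}}{}{}{}{{}}{}{{}}{}{{}}{{{}}{}{{}}}': depth seq [1 2 1 0 1 0 1 0 1 0 1 2 1 0 1 0 1 2 1 0 1 0 1 2 1 0 1 2 3 2 1 2 1 2 3 2 1 0]
  -> pairs=19 depth=3 groups=10 -> no
String 3 '{{}{}{}{}{}{}{}{}{}{}{}}{}{}{}{}{}': depth seq [1 2 1 2 1 2 1 2 1 2 1 2 1 2 1 2 1 2 1 2 1 2 1 0 1 0 1 0 1 0 1 0 1 0]
  -> pairs=17 depth=2 groups=6 -> yes
String 4 '{{{}{}{{}}}{}{}}{}{{{}}}{{}}{}{{}}{{}}': depth seq [1 2 3 2 3 2 3 4 3 2 1 2 1 2 1 0 1 0 1 2 3 2 1 0 1 2 1 0 1 0 1 2 1 0 1 2 1 0]
  -> pairs=19 depth=4 groups=7 -> no

Answer: no no yes no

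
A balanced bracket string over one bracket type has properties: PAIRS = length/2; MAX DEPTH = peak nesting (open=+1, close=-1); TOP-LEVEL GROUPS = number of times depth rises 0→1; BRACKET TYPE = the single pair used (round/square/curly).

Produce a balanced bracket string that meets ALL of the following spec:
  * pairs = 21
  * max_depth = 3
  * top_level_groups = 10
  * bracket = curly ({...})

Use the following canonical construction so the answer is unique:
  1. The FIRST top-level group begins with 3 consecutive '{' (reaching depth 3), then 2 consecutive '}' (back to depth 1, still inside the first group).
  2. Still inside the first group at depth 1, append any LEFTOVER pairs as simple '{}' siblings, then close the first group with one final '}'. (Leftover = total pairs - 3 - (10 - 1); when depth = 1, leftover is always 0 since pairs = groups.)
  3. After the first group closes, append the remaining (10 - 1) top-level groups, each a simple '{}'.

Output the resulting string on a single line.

Answer: {{{}}{}{}{}{}{}{}{}{}{}}{}{}{}{}{}{}{}{}{}

Derivation:
Spec: pairs=21 depth=3 groups=10
Leftover pairs = 21 - 3 - (10-1) = 9
First group: deep chain of depth 3 + 9 sibling pairs
Remaining 9 groups: simple '{}' each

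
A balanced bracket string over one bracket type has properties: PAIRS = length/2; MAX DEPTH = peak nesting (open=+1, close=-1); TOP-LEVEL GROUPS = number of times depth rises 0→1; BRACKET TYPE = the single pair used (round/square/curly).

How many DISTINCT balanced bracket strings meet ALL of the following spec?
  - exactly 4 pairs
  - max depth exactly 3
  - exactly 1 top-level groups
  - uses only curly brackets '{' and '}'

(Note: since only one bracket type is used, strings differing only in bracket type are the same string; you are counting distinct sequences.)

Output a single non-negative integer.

Answer: 3

Derivation:
Spec: pairs=4 depth=3 groups=1
Count(depth <= 3) = 4
Count(depth <= 2) = 1
Count(depth == 3) = 4 - 1 = 3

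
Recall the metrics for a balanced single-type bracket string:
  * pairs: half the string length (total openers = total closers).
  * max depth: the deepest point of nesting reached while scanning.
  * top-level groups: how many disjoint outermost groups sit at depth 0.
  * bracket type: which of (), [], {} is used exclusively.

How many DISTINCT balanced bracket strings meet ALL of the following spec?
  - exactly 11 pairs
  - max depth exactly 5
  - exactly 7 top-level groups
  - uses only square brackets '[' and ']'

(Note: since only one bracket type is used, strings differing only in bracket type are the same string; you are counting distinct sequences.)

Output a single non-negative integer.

Spec: pairs=11 depth=5 groups=7
Count(depth <= 5) = 637
Count(depth <= 4) = 630
Count(depth == 5) = 637 - 630 = 7

Answer: 7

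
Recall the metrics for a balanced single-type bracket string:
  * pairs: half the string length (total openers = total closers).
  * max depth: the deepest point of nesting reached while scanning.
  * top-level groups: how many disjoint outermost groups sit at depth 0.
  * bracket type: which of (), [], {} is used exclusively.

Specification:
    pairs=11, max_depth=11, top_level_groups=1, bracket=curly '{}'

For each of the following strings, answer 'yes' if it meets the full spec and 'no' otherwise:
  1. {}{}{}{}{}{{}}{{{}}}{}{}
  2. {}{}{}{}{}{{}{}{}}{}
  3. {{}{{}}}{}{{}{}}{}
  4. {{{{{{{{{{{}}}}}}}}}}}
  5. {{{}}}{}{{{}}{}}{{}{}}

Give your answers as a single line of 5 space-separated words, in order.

String 1 '{}{}{}{}{}{{}}{{{}}}{}{}': depth seq [1 0 1 0 1 0 1 0 1 0 1 2 1 0 1 2 3 2 1 0 1 0 1 0]
  -> pairs=12 depth=3 groups=9 -> no
String 2 '{}{}{}{}{}{{}{}{}}{}': depth seq [1 0 1 0 1 0 1 0 1 0 1 2 1 2 1 2 1 0 1 0]
  -> pairs=10 depth=2 groups=7 -> no
String 3 '{{}{{}}}{}{{}{}}{}': depth seq [1 2 1 2 3 2 1 0 1 0 1 2 1 2 1 0 1 0]
  -> pairs=9 depth=3 groups=4 -> no
String 4 '{{{{{{{{{{{}}}}}}}}}}}': depth seq [1 2 3 4 5 6 7 8 9 10 11 10 9 8 7 6 5 4 3 2 1 0]
  -> pairs=11 depth=11 groups=1 -> yes
String 5 '{{{}}}{}{{{}}{}}{{}{}}': depth seq [1 2 3 2 1 0 1 0 1 2 3 2 1 2 1 0 1 2 1 2 1 0]
  -> pairs=11 depth=3 groups=4 -> no

Answer: no no no yes no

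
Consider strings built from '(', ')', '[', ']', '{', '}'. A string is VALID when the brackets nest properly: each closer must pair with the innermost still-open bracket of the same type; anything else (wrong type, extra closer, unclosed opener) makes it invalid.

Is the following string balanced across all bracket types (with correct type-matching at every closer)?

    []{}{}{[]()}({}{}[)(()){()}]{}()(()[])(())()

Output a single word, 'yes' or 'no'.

pos 0: push '['; stack = [
pos 1: ']' matches '['; pop; stack = (empty)
pos 2: push '{'; stack = {
pos 3: '}' matches '{'; pop; stack = (empty)
pos 4: push '{'; stack = {
pos 5: '}' matches '{'; pop; stack = (empty)
pos 6: push '{'; stack = {
pos 7: push '['; stack = {[
pos 8: ']' matches '['; pop; stack = {
pos 9: push '('; stack = {(
pos 10: ')' matches '('; pop; stack = {
pos 11: '}' matches '{'; pop; stack = (empty)
pos 12: push '('; stack = (
pos 13: push '{'; stack = ({
pos 14: '}' matches '{'; pop; stack = (
pos 15: push '{'; stack = ({
pos 16: '}' matches '{'; pop; stack = (
pos 17: push '['; stack = ([
pos 18: saw closer ')' but top of stack is '[' (expected ']') → INVALID
Verdict: type mismatch at position 18: ')' closes '[' → no

Answer: no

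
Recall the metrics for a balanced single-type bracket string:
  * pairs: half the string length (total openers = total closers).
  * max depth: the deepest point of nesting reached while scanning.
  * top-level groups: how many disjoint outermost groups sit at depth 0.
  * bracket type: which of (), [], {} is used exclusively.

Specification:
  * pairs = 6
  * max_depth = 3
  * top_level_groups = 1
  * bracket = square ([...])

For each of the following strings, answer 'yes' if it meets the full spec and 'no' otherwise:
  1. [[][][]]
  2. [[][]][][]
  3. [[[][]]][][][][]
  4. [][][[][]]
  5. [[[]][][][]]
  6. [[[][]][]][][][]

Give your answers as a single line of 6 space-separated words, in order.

String 1 '[[][][]]': depth seq [1 2 1 2 1 2 1 0]
  -> pairs=4 depth=2 groups=1 -> no
String 2 '[[][]][][]': depth seq [1 2 1 2 1 0 1 0 1 0]
  -> pairs=5 depth=2 groups=3 -> no
String 3 '[[[][]]][][][][]': depth seq [1 2 3 2 3 2 1 0 1 0 1 0 1 0 1 0]
  -> pairs=8 depth=3 groups=5 -> no
String 4 '[][][[][]]': depth seq [1 0 1 0 1 2 1 2 1 0]
  -> pairs=5 depth=2 groups=3 -> no
String 5 '[[[]][][][]]': depth seq [1 2 3 2 1 2 1 2 1 2 1 0]
  -> pairs=6 depth=3 groups=1 -> yes
String 6 '[[[][]][]][][][]': depth seq [1 2 3 2 3 2 1 2 1 0 1 0 1 0 1 0]
  -> pairs=8 depth=3 groups=4 -> no

Answer: no no no no yes no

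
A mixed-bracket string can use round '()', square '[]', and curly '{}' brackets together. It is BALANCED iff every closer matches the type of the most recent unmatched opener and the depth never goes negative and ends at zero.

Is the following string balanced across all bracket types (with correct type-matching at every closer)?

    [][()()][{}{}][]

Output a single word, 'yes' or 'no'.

pos 0: push '['; stack = [
pos 1: ']' matches '['; pop; stack = (empty)
pos 2: push '['; stack = [
pos 3: push '('; stack = [(
pos 4: ')' matches '('; pop; stack = [
pos 5: push '('; stack = [(
pos 6: ')' matches '('; pop; stack = [
pos 7: ']' matches '['; pop; stack = (empty)
pos 8: push '['; stack = [
pos 9: push '{'; stack = [{
pos 10: '}' matches '{'; pop; stack = [
pos 11: push '{'; stack = [{
pos 12: '}' matches '{'; pop; stack = [
pos 13: ']' matches '['; pop; stack = (empty)
pos 14: push '['; stack = [
pos 15: ']' matches '['; pop; stack = (empty)
end: stack empty → VALID
Verdict: properly nested → yes

Answer: yes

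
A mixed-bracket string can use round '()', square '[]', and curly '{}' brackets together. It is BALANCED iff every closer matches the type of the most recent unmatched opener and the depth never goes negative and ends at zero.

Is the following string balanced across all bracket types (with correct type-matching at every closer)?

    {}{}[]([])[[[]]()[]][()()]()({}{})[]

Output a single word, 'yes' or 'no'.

pos 0: push '{'; stack = {
pos 1: '}' matches '{'; pop; stack = (empty)
pos 2: push '{'; stack = {
pos 3: '}' matches '{'; pop; stack = (empty)
pos 4: push '['; stack = [
pos 5: ']' matches '['; pop; stack = (empty)
pos 6: push '('; stack = (
pos 7: push '['; stack = ([
pos 8: ']' matches '['; pop; stack = (
pos 9: ')' matches '('; pop; stack = (empty)
pos 10: push '['; stack = [
pos 11: push '['; stack = [[
pos 12: push '['; stack = [[[
pos 13: ']' matches '['; pop; stack = [[
pos 14: ']' matches '['; pop; stack = [
pos 15: push '('; stack = [(
pos 16: ')' matches '('; pop; stack = [
pos 17: push '['; stack = [[
pos 18: ']' matches '['; pop; stack = [
pos 19: ']' matches '['; pop; stack = (empty)
pos 20: push '['; stack = [
pos 21: push '('; stack = [(
pos 22: ')' matches '('; pop; stack = [
pos 23: push '('; stack = [(
pos 24: ')' matches '('; pop; stack = [
pos 25: ']' matches '['; pop; stack = (empty)
pos 26: push '('; stack = (
pos 27: ')' matches '('; pop; stack = (empty)
pos 28: push '('; stack = (
pos 29: push '{'; stack = ({
pos 30: '}' matches '{'; pop; stack = (
pos 31: push '{'; stack = ({
pos 32: '}' matches '{'; pop; stack = (
pos 33: ')' matches '('; pop; stack = (empty)
pos 34: push '['; stack = [
pos 35: ']' matches '['; pop; stack = (empty)
end: stack empty → VALID
Verdict: properly nested → yes

Answer: yes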